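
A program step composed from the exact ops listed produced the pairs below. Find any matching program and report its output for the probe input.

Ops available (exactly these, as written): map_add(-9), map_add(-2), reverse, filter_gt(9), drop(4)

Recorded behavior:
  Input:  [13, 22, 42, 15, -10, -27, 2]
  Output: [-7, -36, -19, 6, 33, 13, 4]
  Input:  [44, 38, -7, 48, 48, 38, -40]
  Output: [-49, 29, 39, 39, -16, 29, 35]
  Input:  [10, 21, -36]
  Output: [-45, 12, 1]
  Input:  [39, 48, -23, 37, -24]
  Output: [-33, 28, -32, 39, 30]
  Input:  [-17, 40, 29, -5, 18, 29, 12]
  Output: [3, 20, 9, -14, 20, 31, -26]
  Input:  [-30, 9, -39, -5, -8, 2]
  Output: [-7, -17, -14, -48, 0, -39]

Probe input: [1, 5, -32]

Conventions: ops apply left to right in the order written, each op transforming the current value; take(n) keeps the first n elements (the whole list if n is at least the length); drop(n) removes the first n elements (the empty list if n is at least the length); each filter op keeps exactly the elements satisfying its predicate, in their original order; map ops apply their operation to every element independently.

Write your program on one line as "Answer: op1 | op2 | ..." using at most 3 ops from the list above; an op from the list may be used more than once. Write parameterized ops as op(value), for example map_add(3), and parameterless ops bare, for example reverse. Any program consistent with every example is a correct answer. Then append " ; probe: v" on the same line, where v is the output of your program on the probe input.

reverse | map_add(-9) ; probe: [-41, -4, -8]

Check, running the answer program on each example:
  [13, 22, 42, 15, -10, -27, 2] -> [2, -27, -10, 15, 42, 22, 13] -> [-7, -36, -19, 6, 33, 13, 4]
  [44, 38, -7, 48, 48, 38, -40] -> [-40, 38, 48, 48, -7, 38, 44] -> [-49, 29, 39, 39, -16, 29, 35]
  [10, 21, -36] -> [-36, 21, 10] -> [-45, 12, 1]
  [39, 48, -23, 37, -24] -> [-24, 37, -23, 48, 39] -> [-33, 28, -32, 39, 30]
  [-17, 40, 29, -5, 18, 29, 12] -> [12, 29, 18, -5, 29, 40, -17] -> [3, 20, 9, -14, 20, 31, -26]
  [-30, 9, -39, -5, -8, 2] -> [2, -8, -5, -39, 9, -30] -> [-7, -17, -14, -48, 0, -39]
  probe: [1, 5, -32] -> [-32, 5, 1] -> [-41, -4, -8]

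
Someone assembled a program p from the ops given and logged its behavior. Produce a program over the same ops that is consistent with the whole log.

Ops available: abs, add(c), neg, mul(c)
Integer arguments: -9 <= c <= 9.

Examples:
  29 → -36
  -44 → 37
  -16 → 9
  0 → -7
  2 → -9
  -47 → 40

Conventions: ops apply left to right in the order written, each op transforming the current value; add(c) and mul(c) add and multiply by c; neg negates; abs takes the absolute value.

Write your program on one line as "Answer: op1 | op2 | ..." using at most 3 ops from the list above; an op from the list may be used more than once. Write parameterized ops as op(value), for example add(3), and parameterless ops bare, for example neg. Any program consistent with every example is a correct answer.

neg | add(-7)

Check, running the answer program on each example:
  29 -> -29 -> -36
  -44 -> 44 -> 37
  -16 -> 16 -> 9
  0 -> 0 -> -7
  2 -> -2 -> -9
  -47 -> 47 -> 40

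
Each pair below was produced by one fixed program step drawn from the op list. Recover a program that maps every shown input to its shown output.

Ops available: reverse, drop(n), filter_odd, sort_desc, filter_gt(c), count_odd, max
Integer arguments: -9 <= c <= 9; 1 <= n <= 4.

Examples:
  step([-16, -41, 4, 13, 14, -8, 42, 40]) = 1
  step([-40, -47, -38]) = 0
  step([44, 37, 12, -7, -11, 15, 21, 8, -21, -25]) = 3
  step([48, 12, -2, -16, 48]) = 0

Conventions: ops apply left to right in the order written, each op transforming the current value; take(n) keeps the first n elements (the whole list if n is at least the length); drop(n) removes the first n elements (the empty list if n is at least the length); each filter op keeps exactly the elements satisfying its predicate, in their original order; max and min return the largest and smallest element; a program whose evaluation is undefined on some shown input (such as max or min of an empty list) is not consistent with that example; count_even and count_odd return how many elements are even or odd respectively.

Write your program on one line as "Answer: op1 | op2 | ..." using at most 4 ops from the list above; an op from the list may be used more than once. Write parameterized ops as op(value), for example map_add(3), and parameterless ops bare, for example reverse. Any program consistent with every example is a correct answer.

filter_odd | filter_gt(2) | reverse | count_odd

Check, running the answer program on each example:
  [-16, -41, 4, 13, 14, -8, 42, 40] -> [-41, 13] -> [13] -> [13] -> 1
  [-40, -47, -38] -> [-47] -> [] -> [] -> 0
  [44, 37, 12, -7, -11, 15, 21, 8, -21, -25] -> [37, -7, -11, 15, 21, -21, -25] -> [37, 15, 21] -> [21, 15, 37] -> 3
  [48, 12, -2, -16, 48] -> [] -> [] -> [] -> 0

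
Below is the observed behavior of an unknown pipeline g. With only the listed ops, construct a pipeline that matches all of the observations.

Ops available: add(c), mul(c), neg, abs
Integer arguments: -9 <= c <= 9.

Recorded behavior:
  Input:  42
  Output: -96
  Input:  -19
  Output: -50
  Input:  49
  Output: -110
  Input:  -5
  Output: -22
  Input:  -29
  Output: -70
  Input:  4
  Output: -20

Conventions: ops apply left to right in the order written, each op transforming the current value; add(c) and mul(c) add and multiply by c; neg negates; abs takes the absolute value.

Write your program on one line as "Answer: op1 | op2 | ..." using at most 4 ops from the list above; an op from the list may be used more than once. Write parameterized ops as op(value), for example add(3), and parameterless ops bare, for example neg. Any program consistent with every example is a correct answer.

abs | add(6) | mul(2) | mul(-1)

Check, running the answer program on each example:
  42 -> 42 -> 48 -> 96 -> -96
  -19 -> 19 -> 25 -> 50 -> -50
  49 -> 49 -> 55 -> 110 -> -110
  -5 -> 5 -> 11 -> 22 -> -22
  -29 -> 29 -> 35 -> 70 -> -70
  4 -> 4 -> 10 -> 20 -> -20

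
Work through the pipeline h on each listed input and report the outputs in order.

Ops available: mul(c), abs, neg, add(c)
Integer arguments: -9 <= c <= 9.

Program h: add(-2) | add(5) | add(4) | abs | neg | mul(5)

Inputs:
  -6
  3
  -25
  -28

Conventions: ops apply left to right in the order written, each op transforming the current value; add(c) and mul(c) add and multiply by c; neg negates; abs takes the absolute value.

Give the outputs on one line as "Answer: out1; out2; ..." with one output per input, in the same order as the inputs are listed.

-5; -50; -90; -105

Execution, op by op:
  -6 -> -8 -> -3 -> 1 -> 1 -> -1 -> -5
  3 -> 1 -> 6 -> 10 -> 10 -> -10 -> -50
  -25 -> -27 -> -22 -> -18 -> 18 -> -18 -> -90
  -28 -> -30 -> -25 -> -21 -> 21 -> -21 -> -105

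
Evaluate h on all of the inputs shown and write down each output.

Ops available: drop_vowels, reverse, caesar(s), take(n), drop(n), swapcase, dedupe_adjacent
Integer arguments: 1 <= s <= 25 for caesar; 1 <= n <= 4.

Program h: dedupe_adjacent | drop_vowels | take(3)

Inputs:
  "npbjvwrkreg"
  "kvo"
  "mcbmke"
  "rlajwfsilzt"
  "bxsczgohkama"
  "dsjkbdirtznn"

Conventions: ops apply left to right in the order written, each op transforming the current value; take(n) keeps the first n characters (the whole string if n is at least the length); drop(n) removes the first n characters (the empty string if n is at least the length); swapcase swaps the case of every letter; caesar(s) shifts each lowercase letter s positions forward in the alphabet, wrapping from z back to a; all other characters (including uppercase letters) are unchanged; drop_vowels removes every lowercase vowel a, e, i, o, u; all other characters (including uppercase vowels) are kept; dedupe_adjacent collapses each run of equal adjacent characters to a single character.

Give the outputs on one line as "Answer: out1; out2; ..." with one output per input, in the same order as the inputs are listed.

Execution, op by op:
  "npbjvwrkreg" -> "npbjvwrkreg" -> "npbjvwrkrg" -> "npb"
  "kvo" -> "kvo" -> "kv" -> "kv"
  "mcbmke" -> "mcbmke" -> "mcbmk" -> "mcb"
  "rlajwfsilzt" -> "rlajwfsilzt" -> "rljwfslzt" -> "rlj"
  "bxsczgohkama" -> "bxsczgohkama" -> "bxsczghkm" -> "bxs"
  "dsjkbdirtznn" -> "dsjkbdirtzn" -> "dsjkbdrtzn" -> "dsj"

"npb"; "kv"; "mcb"; "rlj"; "bxs"; "dsj"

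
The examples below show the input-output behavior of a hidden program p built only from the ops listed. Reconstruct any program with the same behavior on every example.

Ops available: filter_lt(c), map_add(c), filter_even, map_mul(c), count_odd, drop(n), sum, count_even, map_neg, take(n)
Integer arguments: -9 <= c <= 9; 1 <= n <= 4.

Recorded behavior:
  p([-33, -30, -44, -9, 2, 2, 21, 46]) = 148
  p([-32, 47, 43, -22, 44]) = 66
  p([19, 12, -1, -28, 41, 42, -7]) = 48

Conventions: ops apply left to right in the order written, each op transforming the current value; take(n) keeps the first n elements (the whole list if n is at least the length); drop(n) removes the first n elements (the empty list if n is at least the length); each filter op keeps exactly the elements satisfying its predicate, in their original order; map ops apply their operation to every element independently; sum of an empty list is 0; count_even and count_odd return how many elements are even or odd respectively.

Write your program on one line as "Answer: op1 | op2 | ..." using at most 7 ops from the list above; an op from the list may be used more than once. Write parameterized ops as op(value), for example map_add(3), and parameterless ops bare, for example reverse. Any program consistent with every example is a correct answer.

map_neg | map_add(6) | map_neg | filter_lt(7) | map_neg | sum

Check, running the answer program on each example:
  [-33, -30, -44, -9, 2, 2, 21, 46] -> [33, 30, 44, 9, -2, -2, -21, -46] -> [39, 36, 50, 15, 4, 4, -15, -40] -> [-39, -36, -50, -15, -4, -4, 15, 40] -> [-39, -36, -50, -15, -4, -4] -> [39, 36, 50, 15, 4, 4] -> 148
  [-32, 47, 43, -22, 44] -> [32, -47, -43, 22, -44] -> [38, -41, -37, 28, -38] -> [-38, 41, 37, -28, 38] -> [-38, -28] -> [38, 28] -> 66
  [19, 12, -1, -28, 41, 42, -7] -> [-19, -12, 1, 28, -41, -42, 7] -> [-13, -6, 7, 34, -35, -36, 13] -> [13, 6, -7, -34, 35, 36, -13] -> [6, -7, -34, -13] -> [-6, 7, 34, 13] -> 48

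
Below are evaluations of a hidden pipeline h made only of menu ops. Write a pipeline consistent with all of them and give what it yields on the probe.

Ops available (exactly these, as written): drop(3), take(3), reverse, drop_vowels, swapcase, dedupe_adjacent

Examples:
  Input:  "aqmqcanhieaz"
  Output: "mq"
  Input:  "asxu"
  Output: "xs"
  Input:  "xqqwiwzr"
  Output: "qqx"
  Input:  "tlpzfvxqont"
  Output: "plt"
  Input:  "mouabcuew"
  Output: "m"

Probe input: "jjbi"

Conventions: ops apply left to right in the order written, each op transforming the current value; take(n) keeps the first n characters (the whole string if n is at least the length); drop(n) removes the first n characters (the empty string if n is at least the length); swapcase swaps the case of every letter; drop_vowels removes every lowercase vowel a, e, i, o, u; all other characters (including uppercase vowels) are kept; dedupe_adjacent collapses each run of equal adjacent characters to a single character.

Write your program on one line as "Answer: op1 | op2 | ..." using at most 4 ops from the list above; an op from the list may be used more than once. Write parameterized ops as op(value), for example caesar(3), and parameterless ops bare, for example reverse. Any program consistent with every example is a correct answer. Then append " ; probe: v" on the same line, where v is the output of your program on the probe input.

take(3) | reverse | drop_vowels ; probe: "bjj"

Check, running the answer program on each example:
  "aqmqcanhieaz" -> "aqm" -> "mqa" -> "mq"
  "asxu" -> "asx" -> "xsa" -> "xs"
  "xqqwiwzr" -> "xqq" -> "qqx" -> "qqx"
  "tlpzfvxqont" -> "tlp" -> "plt" -> "plt"
  "mouabcuew" -> "mou" -> "uom" -> "m"
  probe: "jjbi" -> "jjb" -> "bjj" -> "bjj"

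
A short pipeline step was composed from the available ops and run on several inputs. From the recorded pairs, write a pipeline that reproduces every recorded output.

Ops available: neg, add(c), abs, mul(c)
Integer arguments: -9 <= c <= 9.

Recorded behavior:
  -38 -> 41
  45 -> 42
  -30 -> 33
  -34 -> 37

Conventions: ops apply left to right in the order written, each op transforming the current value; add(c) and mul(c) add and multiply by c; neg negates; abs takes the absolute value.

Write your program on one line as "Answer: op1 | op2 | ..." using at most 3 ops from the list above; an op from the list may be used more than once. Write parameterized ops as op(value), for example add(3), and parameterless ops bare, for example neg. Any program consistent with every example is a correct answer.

add(-3) | abs

Check, running the answer program on each example:
  -38 -> -41 -> 41
  45 -> 42 -> 42
  -30 -> -33 -> 33
  -34 -> -37 -> 37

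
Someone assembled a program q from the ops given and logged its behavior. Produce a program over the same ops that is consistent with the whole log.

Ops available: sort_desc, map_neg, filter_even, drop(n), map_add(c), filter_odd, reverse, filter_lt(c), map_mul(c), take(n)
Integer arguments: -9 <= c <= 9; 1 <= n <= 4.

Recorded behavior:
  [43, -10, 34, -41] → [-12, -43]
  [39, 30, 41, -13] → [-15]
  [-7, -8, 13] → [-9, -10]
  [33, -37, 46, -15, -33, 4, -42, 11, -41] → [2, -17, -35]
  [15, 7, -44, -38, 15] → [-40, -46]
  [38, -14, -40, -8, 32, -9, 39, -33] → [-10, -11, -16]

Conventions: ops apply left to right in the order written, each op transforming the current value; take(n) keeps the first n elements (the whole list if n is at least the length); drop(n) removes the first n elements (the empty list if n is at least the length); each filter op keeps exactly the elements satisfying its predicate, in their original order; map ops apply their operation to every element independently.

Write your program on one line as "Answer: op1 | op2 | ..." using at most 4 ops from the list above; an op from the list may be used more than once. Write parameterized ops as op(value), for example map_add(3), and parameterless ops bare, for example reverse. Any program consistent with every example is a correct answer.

map_add(-2) | sort_desc | filter_lt(3) | take(3)

Check, running the answer program on each example:
  [43, -10, 34, -41] -> [41, -12, 32, -43] -> [41, 32, -12, -43] -> [-12, -43] -> [-12, -43]
  [39, 30, 41, -13] -> [37, 28, 39, -15] -> [39, 37, 28, -15] -> [-15] -> [-15]
  [-7, -8, 13] -> [-9, -10, 11] -> [11, -9, -10] -> [-9, -10] -> [-9, -10]
  [33, -37, 46, -15, -33, 4, -42, 11, -41] -> [31, -39, 44, -17, -35, 2, -44, 9, -43] -> [44, 31, 9, 2, -17, -35, -39, -43, -44] -> [2, -17, -35, -39, -43, -44] -> [2, -17, -35]
  [15, 7, -44, -38, 15] -> [13, 5, -46, -40, 13] -> [13, 13, 5, -40, -46] -> [-40, -46] -> [-40, -46]
  [38, -14, -40, -8, 32, -9, 39, -33] -> [36, -16, -42, -10, 30, -11, 37, -35] -> [37, 36, 30, -10, -11, -16, -35, -42] -> [-10, -11, -16, -35, -42] -> [-10, -11, -16]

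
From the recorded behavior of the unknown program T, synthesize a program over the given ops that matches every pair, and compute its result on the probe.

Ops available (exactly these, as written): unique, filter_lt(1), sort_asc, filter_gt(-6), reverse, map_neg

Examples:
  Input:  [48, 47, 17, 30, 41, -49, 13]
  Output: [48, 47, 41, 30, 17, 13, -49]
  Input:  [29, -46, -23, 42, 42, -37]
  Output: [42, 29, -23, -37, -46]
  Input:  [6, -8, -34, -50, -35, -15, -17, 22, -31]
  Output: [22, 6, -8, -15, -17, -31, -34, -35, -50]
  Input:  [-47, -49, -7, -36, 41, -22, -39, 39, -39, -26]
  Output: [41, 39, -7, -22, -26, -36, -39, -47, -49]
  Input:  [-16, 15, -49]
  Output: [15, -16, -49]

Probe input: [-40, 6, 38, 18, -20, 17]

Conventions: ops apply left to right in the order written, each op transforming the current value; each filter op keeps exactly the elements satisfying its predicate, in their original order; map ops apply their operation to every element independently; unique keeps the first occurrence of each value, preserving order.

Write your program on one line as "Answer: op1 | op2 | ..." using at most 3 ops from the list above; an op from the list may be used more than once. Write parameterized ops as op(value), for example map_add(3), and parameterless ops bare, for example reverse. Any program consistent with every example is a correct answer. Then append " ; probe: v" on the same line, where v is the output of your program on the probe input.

sort_asc | unique | reverse ; probe: [38, 18, 17, 6, -20, -40]

Check, running the answer program on each example:
  [48, 47, 17, 30, 41, -49, 13] -> [-49, 13, 17, 30, 41, 47, 48] -> [-49, 13, 17, 30, 41, 47, 48] -> [48, 47, 41, 30, 17, 13, -49]
  [29, -46, -23, 42, 42, -37] -> [-46, -37, -23, 29, 42, 42] -> [-46, -37, -23, 29, 42] -> [42, 29, -23, -37, -46]
  [6, -8, -34, -50, -35, -15, -17, 22, -31] -> [-50, -35, -34, -31, -17, -15, -8, 6, 22] -> [-50, -35, -34, -31, -17, -15, -8, 6, 22] -> [22, 6, -8, -15, -17, -31, -34, -35, -50]
  [-47, -49, -7, -36, 41, -22, -39, 39, -39, -26] -> [-49, -47, -39, -39, -36, -26, -22, -7, 39, 41] -> [-49, -47, -39, -36, -26, -22, -7, 39, 41] -> [41, 39, -7, -22, -26, -36, -39, -47, -49]
  [-16, 15, -49] -> [-49, -16, 15] -> [-49, -16, 15] -> [15, -16, -49]
  probe: [-40, 6, 38, 18, -20, 17] -> [-40, -20, 6, 17, 18, 38] -> [-40, -20, 6, 17, 18, 38] -> [38, 18, 17, 6, -20, -40]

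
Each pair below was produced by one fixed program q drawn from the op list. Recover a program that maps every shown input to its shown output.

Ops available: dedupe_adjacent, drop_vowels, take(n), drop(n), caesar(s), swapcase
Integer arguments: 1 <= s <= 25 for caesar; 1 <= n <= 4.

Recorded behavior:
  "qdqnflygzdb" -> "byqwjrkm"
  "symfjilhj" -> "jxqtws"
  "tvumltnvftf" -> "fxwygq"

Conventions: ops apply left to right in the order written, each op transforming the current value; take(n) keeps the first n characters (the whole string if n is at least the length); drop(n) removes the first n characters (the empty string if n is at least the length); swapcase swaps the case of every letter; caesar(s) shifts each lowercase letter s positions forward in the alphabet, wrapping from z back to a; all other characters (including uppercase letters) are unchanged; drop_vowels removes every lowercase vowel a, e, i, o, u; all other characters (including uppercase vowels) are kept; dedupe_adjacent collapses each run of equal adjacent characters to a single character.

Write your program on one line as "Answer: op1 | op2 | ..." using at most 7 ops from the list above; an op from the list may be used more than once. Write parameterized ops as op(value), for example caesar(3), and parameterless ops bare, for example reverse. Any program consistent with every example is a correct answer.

caesar(11) | drop_vowels | swapcase | drop(1) | swapcase | dedupe_adjacent

Check, running the answer program on each example:
  "qdqnflygzdb" -> "bobyqwjrkom" -> "bbyqwjrkm" -> "BBYQWJRKM" -> "BYQWJRKM" -> "byqwjrkm" -> "byqwjrkm"
  "symfjilhj" -> "djxqutwsu" -> "djxqtws" -> "DJXQTWS" -> "JXQTWS" -> "jxqtws" -> "jxqtws"
  "tvumltnvftf" -> "egfxweygqeq" -> "gfxwygqq" -> "GFXWYGQQ" -> "FXWYGQQ" -> "fxwygqq" -> "fxwygq"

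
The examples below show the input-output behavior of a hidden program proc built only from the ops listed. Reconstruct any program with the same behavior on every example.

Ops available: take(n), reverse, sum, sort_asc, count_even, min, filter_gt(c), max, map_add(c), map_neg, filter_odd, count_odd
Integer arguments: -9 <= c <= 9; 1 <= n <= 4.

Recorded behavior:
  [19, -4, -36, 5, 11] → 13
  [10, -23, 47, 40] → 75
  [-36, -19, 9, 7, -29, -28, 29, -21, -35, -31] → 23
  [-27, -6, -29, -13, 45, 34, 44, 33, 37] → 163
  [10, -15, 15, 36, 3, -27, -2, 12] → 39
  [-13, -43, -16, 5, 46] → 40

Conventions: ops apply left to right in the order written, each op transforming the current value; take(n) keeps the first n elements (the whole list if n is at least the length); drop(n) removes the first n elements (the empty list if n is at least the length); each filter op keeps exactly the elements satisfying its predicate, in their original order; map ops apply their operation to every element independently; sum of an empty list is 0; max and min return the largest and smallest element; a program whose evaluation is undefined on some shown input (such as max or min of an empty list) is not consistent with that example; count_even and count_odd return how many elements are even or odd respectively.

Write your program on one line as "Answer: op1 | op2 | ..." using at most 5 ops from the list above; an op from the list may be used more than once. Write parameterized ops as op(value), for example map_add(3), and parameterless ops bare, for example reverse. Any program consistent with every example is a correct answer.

filter_gt(8) | map_add(-6) | filter_gt(7) | sum

Check, running the answer program on each example:
  [19, -4, -36, 5, 11] -> [19, 11] -> [13, 5] -> [13] -> 13
  [10, -23, 47, 40] -> [10, 47, 40] -> [4, 41, 34] -> [41, 34] -> 75
  [-36, -19, 9, 7, -29, -28, 29, -21, -35, -31] -> [9, 29] -> [3, 23] -> [23] -> 23
  [-27, -6, -29, -13, 45, 34, 44, 33, 37] -> [45, 34, 44, 33, 37] -> [39, 28, 38, 27, 31] -> [39, 28, 38, 27, 31] -> 163
  [10, -15, 15, 36, 3, -27, -2, 12] -> [10, 15, 36, 12] -> [4, 9, 30, 6] -> [9, 30] -> 39
  [-13, -43, -16, 5, 46] -> [46] -> [40] -> [40] -> 40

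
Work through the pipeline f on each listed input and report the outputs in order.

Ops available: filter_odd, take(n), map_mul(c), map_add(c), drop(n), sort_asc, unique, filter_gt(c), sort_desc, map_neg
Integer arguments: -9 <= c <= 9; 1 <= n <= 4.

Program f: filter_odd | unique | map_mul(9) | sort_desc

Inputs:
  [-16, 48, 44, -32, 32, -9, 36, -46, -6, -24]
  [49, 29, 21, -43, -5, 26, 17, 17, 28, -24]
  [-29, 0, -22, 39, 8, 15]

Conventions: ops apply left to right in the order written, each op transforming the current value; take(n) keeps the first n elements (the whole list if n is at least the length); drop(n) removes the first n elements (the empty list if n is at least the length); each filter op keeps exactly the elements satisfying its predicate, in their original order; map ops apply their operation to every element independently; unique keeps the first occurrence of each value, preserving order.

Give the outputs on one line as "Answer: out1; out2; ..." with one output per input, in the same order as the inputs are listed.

[-81]; [441, 261, 189, 153, -45, -387]; [351, 135, -261]

Execution, op by op:
  [-16, 48, 44, -32, 32, -9, 36, -46, -6, -24] -> [-9] -> [-9] -> [-81] -> [-81]
  [49, 29, 21, -43, -5, 26, 17, 17, 28, -24] -> [49, 29, 21, -43, -5, 17, 17] -> [49, 29, 21, -43, -5, 17] -> [441, 261, 189, -387, -45, 153] -> [441, 261, 189, 153, -45, -387]
  [-29, 0, -22, 39, 8, 15] -> [-29, 39, 15] -> [-29, 39, 15] -> [-261, 351, 135] -> [351, 135, -261]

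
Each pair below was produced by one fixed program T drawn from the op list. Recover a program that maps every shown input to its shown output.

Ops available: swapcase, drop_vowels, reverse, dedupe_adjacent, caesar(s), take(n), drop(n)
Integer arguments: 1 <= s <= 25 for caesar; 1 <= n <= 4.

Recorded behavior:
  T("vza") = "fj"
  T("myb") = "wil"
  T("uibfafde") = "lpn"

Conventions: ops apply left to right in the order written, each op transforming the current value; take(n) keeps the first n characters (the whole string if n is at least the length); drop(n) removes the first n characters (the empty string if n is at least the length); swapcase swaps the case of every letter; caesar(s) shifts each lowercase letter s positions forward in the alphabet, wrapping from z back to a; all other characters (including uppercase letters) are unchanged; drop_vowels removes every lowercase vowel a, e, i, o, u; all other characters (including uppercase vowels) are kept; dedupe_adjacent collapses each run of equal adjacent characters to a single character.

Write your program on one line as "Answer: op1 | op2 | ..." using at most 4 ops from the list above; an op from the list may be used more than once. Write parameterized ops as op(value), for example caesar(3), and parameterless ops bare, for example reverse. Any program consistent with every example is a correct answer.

drop_vowels | caesar(10) | dedupe_adjacent

Check, running the answer program on each example:
  "vza" -> "vz" -> "fj" -> "fj"
  "myb" -> "myb" -> "wil" -> "wil"
  "uibfafde" -> "bffd" -> "lppn" -> "lpn"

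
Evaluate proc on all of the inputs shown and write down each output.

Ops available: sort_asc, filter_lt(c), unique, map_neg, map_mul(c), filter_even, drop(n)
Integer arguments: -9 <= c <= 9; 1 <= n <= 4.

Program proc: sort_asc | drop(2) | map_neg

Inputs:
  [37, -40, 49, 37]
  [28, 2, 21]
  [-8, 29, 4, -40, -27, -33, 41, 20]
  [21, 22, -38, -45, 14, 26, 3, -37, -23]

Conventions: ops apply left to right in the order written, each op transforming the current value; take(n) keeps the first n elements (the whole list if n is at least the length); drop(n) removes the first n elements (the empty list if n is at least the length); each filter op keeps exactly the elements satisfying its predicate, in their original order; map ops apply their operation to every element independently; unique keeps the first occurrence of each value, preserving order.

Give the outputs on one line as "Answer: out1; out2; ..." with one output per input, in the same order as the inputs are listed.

Execution, op by op:
  [37, -40, 49, 37] -> [-40, 37, 37, 49] -> [37, 49] -> [-37, -49]
  [28, 2, 21] -> [2, 21, 28] -> [28] -> [-28]
  [-8, 29, 4, -40, -27, -33, 41, 20] -> [-40, -33, -27, -8, 4, 20, 29, 41] -> [-27, -8, 4, 20, 29, 41] -> [27, 8, -4, -20, -29, -41]
  [21, 22, -38, -45, 14, 26, 3, -37, -23] -> [-45, -38, -37, -23, 3, 14, 21, 22, 26] -> [-37, -23, 3, 14, 21, 22, 26] -> [37, 23, -3, -14, -21, -22, -26]

[-37, -49]; [-28]; [27, 8, -4, -20, -29, -41]; [37, 23, -3, -14, -21, -22, -26]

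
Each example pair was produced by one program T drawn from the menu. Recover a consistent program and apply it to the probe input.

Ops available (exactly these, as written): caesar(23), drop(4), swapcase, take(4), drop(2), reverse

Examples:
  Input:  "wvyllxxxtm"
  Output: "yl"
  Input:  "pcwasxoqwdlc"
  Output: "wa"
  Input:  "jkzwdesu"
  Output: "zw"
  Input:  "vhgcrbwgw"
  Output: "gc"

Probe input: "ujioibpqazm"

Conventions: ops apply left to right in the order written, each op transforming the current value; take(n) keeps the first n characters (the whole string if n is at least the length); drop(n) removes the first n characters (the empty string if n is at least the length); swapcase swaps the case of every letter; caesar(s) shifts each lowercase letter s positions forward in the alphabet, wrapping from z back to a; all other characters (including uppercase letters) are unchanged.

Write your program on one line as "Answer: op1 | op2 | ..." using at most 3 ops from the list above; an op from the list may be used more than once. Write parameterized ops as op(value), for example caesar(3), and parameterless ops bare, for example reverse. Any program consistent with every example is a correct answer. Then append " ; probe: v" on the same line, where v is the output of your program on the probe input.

take(4) | drop(2) ; probe: "io"

Check, running the answer program on each example:
  "wvyllxxxtm" -> "wvyl" -> "yl"
  "pcwasxoqwdlc" -> "pcwa" -> "wa"
  "jkzwdesu" -> "jkzw" -> "zw"
  "vhgcrbwgw" -> "vhgc" -> "gc"
  probe: "ujioibpqazm" -> "ujio" -> "io"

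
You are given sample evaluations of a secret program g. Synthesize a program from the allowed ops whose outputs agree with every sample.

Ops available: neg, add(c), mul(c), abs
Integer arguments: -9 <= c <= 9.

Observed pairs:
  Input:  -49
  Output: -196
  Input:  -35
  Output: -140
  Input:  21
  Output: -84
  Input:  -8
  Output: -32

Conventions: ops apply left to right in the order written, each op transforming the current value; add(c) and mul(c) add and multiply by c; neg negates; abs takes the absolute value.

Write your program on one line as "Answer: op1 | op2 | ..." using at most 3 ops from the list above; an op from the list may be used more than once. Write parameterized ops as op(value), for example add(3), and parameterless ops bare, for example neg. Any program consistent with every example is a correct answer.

abs | neg | mul(4)

Check, running the answer program on each example:
  -49 -> 49 -> -49 -> -196
  -35 -> 35 -> -35 -> -140
  21 -> 21 -> -21 -> -84
  -8 -> 8 -> -8 -> -32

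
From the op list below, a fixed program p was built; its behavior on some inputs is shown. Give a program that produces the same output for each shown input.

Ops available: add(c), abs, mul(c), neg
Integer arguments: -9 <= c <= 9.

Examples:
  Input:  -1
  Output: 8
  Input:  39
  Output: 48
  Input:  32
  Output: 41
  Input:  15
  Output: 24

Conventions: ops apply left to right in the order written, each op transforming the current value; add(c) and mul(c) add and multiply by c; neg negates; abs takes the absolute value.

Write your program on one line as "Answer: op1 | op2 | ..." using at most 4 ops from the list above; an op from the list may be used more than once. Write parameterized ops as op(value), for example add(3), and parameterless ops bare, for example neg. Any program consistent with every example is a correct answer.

neg | add(-9) | abs

Check, running the answer program on each example:
  -1 -> 1 -> -8 -> 8
  39 -> -39 -> -48 -> 48
  32 -> -32 -> -41 -> 41
  15 -> -15 -> -24 -> 24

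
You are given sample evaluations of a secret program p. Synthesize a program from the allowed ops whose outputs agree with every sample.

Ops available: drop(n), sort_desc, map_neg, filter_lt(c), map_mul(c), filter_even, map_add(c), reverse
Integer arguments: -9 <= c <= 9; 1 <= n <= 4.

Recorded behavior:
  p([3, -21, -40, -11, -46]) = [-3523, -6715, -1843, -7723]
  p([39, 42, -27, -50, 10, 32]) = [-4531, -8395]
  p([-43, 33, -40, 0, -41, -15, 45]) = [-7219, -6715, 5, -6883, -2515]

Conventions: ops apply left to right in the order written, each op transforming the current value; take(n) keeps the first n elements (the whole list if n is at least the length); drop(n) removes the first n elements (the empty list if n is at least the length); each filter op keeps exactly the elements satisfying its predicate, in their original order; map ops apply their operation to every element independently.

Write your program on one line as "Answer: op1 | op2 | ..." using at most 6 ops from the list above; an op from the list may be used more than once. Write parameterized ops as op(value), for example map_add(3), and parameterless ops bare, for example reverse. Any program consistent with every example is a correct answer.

map_mul(7) | map_mul(4) | map_mul(6) | filter_lt(8) | map_add(5)

Check, running the answer program on each example:
  [3, -21, -40, -11, -46] -> [21, -147, -280, -77, -322] -> [84, -588, -1120, -308, -1288] -> [504, -3528, -6720, -1848, -7728] -> [-3528, -6720, -1848, -7728] -> [-3523, -6715, -1843, -7723]
  [39, 42, -27, -50, 10, 32] -> [273, 294, -189, -350, 70, 224] -> [1092, 1176, -756, -1400, 280, 896] -> [6552, 7056, -4536, -8400, 1680, 5376] -> [-4536, -8400] -> [-4531, -8395]
  [-43, 33, -40, 0, -41, -15, 45] -> [-301, 231, -280, 0, -287, -105, 315] -> [-1204, 924, -1120, 0, -1148, -420, 1260] -> [-7224, 5544, -6720, 0, -6888, -2520, 7560] -> [-7224, -6720, 0, -6888, -2520] -> [-7219, -6715, 5, -6883, -2515]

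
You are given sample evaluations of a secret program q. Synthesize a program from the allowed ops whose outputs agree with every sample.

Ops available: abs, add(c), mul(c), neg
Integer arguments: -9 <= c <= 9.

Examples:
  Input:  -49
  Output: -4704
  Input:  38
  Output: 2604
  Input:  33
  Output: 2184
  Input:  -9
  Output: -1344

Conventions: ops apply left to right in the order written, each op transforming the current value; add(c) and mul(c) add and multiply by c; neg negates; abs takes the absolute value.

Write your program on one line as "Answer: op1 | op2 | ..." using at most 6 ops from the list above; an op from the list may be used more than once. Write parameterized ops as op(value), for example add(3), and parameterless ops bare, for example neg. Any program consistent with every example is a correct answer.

mul(-1) | add(7) | mul(-7) | mul(-2) | mul(-6)

Check, running the answer program on each example:
  -49 -> 49 -> 56 -> -392 -> 784 -> -4704
  38 -> -38 -> -31 -> 217 -> -434 -> 2604
  33 -> -33 -> -26 -> 182 -> -364 -> 2184
  -9 -> 9 -> 16 -> -112 -> 224 -> -1344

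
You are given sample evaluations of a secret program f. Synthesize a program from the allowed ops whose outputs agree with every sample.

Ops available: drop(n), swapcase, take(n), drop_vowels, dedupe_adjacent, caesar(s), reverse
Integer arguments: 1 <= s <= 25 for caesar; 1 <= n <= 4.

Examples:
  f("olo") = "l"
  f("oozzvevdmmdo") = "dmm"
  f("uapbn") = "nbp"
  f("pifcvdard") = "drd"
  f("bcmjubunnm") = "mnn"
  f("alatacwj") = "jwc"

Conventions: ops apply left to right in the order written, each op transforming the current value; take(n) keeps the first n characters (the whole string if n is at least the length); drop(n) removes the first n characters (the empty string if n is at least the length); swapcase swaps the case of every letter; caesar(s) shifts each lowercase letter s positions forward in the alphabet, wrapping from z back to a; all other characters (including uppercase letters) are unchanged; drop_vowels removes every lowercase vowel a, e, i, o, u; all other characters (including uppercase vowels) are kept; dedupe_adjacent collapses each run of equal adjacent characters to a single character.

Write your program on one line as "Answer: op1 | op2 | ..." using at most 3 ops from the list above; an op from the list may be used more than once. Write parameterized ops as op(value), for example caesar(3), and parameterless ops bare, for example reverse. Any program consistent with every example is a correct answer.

reverse | drop_vowels | take(3)

Check, running the answer program on each example:
  "olo" -> "olo" -> "l" -> "l"
  "oozzvevdmmdo" -> "odmmdvevzzoo" -> "dmmdvvzz" -> "dmm"
  "uapbn" -> "nbpau" -> "nbp" -> "nbp"
  "pifcvdard" -> "dradvcfip" -> "drdvcfp" -> "drd"
  "bcmjubunnm" -> "mnnubujmcb" -> "mnnbjmcb" -> "mnn"
  "alatacwj" -> "jwcatala" -> "jwctl" -> "jwc"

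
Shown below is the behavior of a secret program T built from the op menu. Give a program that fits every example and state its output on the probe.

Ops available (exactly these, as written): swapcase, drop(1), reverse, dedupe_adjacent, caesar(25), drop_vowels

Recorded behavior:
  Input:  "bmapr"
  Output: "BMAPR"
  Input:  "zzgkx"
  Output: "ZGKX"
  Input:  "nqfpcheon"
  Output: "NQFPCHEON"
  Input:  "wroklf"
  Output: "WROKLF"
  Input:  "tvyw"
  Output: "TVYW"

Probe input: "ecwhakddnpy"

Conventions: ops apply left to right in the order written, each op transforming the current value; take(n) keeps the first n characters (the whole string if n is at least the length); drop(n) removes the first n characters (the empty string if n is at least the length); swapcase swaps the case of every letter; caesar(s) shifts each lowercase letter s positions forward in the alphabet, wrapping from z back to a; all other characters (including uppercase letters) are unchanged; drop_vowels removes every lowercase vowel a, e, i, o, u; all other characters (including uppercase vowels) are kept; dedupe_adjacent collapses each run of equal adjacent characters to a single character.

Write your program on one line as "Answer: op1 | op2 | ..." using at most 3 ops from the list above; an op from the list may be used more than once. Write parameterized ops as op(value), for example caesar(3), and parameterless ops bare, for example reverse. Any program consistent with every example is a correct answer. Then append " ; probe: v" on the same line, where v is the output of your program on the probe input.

dedupe_adjacent | swapcase ; probe: "ECWHAKDNPY"

Check, running the answer program on each example:
  "bmapr" -> "bmapr" -> "BMAPR"
  "zzgkx" -> "zgkx" -> "ZGKX"
  "nqfpcheon" -> "nqfpcheon" -> "NQFPCHEON"
  "wroklf" -> "wroklf" -> "WROKLF"
  "tvyw" -> "tvyw" -> "TVYW"
  probe: "ecwhakddnpy" -> "ecwhakdnpy" -> "ECWHAKDNPY"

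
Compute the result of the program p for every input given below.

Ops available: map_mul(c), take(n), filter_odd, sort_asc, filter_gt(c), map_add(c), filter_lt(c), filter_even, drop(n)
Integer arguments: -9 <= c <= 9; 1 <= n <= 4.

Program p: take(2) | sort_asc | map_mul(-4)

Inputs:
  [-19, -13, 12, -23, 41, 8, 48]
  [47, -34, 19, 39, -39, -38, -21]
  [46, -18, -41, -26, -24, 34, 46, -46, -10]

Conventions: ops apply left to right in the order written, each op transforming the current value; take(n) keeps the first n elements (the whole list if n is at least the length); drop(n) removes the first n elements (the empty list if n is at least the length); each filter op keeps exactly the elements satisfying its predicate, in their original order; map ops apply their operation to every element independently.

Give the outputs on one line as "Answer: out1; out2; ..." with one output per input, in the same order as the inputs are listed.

[76, 52]; [136, -188]; [72, -184]

Execution, op by op:
  [-19, -13, 12, -23, 41, 8, 48] -> [-19, -13] -> [-19, -13] -> [76, 52]
  [47, -34, 19, 39, -39, -38, -21] -> [47, -34] -> [-34, 47] -> [136, -188]
  [46, -18, -41, -26, -24, 34, 46, -46, -10] -> [46, -18] -> [-18, 46] -> [72, -184]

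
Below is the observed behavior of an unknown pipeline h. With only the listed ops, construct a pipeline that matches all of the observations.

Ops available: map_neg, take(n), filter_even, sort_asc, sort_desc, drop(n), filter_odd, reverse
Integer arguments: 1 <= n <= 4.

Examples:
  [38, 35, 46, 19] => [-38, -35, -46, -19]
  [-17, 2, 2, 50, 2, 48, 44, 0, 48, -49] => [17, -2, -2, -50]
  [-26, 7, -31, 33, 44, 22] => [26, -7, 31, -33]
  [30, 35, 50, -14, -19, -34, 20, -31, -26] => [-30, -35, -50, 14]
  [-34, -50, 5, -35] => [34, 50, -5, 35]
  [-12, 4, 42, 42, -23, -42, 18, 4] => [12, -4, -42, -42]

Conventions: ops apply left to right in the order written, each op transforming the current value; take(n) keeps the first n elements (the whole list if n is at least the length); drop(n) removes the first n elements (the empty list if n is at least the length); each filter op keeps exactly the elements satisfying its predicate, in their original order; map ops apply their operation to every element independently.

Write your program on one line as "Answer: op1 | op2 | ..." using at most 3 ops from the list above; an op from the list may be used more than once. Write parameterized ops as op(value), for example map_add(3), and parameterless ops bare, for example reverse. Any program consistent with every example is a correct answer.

take(4) | map_neg

Check, running the answer program on each example:
  [38, 35, 46, 19] -> [38, 35, 46, 19] -> [-38, -35, -46, -19]
  [-17, 2, 2, 50, 2, 48, 44, 0, 48, -49] -> [-17, 2, 2, 50] -> [17, -2, -2, -50]
  [-26, 7, -31, 33, 44, 22] -> [-26, 7, -31, 33] -> [26, -7, 31, -33]
  [30, 35, 50, -14, -19, -34, 20, -31, -26] -> [30, 35, 50, -14] -> [-30, -35, -50, 14]
  [-34, -50, 5, -35] -> [-34, -50, 5, -35] -> [34, 50, -5, 35]
  [-12, 4, 42, 42, -23, -42, 18, 4] -> [-12, 4, 42, 42] -> [12, -4, -42, -42]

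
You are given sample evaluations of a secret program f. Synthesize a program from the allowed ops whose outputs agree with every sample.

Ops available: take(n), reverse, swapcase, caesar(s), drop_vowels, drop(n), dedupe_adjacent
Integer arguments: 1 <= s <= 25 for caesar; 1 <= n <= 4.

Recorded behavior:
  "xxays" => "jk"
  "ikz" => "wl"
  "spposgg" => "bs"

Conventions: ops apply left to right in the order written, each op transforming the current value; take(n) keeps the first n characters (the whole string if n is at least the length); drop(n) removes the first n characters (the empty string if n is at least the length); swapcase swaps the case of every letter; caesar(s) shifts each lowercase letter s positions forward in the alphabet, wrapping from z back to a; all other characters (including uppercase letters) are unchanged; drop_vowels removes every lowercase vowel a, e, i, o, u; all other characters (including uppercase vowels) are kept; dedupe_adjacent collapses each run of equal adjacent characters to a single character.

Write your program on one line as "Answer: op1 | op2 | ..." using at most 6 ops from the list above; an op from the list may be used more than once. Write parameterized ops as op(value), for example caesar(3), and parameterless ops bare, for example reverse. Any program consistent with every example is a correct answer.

drop_vowels | caesar(3) | caesar(9) | drop_vowels | dedupe_adjacent

Check, running the answer program on each example:
  "xxays" -> "xxys" -> "aabv" -> "jjke" -> "jjk" -> "jk"
  "ikz" -> "kz" -> "nc" -> "wl" -> "wl" -> "wl"
  "spposgg" -> "sppsgg" -> "vssvjj" -> "ebbess" -> "bbss" -> "bs"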